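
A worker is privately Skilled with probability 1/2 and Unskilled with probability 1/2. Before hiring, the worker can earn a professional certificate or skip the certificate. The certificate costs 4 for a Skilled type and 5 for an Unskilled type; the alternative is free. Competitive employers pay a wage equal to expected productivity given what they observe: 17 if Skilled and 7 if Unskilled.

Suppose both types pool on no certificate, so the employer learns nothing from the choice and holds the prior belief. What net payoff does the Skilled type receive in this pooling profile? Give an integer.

Pooled wage = 1/2·17 + 1/2·7 = 12.
Skilled pays no cost for no certificate, so net payoff = 12.

12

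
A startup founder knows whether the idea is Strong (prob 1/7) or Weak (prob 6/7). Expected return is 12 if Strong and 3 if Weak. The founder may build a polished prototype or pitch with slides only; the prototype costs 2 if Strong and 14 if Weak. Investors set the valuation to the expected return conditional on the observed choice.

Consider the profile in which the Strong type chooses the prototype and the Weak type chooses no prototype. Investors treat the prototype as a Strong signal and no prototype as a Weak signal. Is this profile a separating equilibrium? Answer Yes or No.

Under these beliefs, the prototype earns valuation 12 and no prototype earns valuation 3.
Strong: the prototype nets 12 − 2 = 10; no prototype nets 3. Strong prefers the prototype.
Weak: the prototype nets 12 − 14 = -2; no prototype nets 3. Weak prefers no prototype.
Neither type deviates, so the separating profile is an equilibrium.

Yes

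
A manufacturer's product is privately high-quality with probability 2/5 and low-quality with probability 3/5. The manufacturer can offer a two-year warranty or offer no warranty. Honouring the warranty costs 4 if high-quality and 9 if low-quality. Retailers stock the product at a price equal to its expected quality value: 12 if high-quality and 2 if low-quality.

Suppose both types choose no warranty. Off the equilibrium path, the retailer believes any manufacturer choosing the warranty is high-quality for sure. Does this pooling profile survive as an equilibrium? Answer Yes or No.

On path, the retailer holds the prior and pays 2/5·12 + 3/5·2 = 6. Off path (the warranty), believing high-quality, it pays 12.
high-quality: no warranty nets 6; the warranty nets 12 − 4 = 8. high-quality would deviate.
low-quality: no warranty nets 6; the warranty nets 12 − 9 = 3. low-quality stays.
A type deviates, so pooling fails.

No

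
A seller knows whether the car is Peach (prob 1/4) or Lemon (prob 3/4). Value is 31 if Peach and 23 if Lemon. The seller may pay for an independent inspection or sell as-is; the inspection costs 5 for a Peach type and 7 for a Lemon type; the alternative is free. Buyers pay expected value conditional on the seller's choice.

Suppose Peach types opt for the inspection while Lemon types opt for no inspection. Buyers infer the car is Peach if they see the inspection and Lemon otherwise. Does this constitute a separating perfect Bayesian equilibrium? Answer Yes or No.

No

Under these beliefs, the inspection earns price 31 and no inspection earns price 23.
Peach: the inspection nets 31 − 5 = 26; no inspection nets 23. Peach prefers the inspection.
Lemon: the inspection nets 31 − 7 = 24; no inspection nets 23. Lemon would deviate to the inspection.
Lemon has a profitable deviation, so the profile is not an equilibrium.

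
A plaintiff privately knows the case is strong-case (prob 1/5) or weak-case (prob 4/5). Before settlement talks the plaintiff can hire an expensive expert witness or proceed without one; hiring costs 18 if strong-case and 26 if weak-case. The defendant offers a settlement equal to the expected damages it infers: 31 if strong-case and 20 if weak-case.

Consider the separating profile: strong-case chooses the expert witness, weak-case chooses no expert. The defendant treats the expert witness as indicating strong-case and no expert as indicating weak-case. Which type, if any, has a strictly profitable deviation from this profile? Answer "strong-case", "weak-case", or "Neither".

strong-case

The expert witness pays 31; no expert pays 20.
strong-case: assigned the expert witness, nets 31 − 18 = 13; deviating to no expert nets 20.
weak-case: assigned no expert, nets 20; deviating to the expert witness nets 31 − 26 = 5.
The strong-case type gains 7 by deviating.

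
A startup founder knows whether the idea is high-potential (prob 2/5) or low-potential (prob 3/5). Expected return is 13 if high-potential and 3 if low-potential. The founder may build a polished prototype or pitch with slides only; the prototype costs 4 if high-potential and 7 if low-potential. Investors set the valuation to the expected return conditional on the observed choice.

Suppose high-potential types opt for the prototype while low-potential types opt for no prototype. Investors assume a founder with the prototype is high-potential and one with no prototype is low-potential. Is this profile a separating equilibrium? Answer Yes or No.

No

Under these beliefs, the prototype earns valuation 13 and no prototype earns valuation 3.
high-potential: the prototype nets 13 − 4 = 9; no prototype nets 3. high-potential prefers the prototype.
low-potential: the prototype nets 13 − 7 = 6; no prototype nets 3. low-potential would deviate to the prototype.
low-potential has a profitable deviation, so the profile is not an equilibrium.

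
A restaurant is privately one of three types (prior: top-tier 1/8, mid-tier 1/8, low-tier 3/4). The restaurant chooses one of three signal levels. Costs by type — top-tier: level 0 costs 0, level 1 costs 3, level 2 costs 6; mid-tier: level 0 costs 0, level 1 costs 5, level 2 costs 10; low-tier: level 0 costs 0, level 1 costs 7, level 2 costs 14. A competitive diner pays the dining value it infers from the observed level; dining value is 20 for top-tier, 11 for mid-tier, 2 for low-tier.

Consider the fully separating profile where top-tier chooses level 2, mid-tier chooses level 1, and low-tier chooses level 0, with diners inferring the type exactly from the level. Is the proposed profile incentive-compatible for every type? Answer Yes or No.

No

Separating price premiums: level 2 → 20, level 1 → 11, level 0 → 2.
top-tier (assigned level 2): level 0: 2 − 0 = 2; level 1: 11 − 3 = 8; level 2: 20 − 6 = 14. top-tier stays.
mid-tier (assigned level 1): level 0: 2 − 0 = 2; level 1: 11 − 5 = 6; level 2: 20 − 10 = 10. mid-tier prefers level 2.
low-tier (assigned level 0): level 0: 2 − 0 = 2; level 1: 11 − 7 = 4; level 2: 20 − 14 = 6. low-tier prefers level 2.
At least one type deviates; the separating profile fails.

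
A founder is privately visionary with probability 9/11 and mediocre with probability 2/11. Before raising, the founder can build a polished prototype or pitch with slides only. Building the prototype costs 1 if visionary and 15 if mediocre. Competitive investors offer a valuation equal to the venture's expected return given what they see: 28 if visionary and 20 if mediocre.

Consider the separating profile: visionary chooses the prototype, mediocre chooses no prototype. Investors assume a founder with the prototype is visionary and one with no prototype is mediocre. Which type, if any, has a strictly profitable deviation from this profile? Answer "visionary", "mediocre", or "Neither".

The prototype pays 28; no prototype pays 20.
visionary: assigned the prototype, nets 28 − 1 = 27; deviating to no prototype nets 20.
mediocre: assigned no prototype, nets 20; deviating to the prototype nets 28 − 15 = 13.
Both types strictly prefer their assigned action; no profitable deviation.

Neither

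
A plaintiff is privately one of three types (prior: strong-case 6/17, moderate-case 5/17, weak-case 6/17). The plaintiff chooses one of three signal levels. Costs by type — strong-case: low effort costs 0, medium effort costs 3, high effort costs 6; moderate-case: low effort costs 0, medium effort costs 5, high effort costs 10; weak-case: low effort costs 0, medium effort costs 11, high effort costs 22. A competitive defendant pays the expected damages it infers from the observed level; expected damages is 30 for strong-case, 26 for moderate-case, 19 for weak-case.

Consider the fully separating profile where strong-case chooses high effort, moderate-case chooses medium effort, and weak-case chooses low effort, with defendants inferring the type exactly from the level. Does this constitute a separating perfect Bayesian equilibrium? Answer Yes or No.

Separating settlements: high effort → 30, medium effort → 26, low effort → 19.
strong-case (assigned high effort): low effort: 19 − 0 = 19; medium effort: 26 − 3 = 23; high effort: 30 − 6 = 24. strong-case stays.
moderate-case (assigned medium effort): low effort: 19 − 0 = 19; medium effort: 26 − 5 = 21; high effort: 30 − 10 = 20. moderate-case stays.
weak-case (assigned low effort): low effort: 19 − 0 = 19; medium effort: 26 − 11 = 15; high effort: 30 − 22 = 8. weak-case stays.
Every type prefers its assigned level; separation holds.

Yes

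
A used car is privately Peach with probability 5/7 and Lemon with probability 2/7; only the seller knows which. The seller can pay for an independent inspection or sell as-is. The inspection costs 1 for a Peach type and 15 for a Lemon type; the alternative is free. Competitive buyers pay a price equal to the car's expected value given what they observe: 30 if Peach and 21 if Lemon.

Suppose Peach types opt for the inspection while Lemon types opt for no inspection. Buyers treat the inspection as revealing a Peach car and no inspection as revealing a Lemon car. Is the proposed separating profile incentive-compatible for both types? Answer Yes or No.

Under these beliefs, the inspection earns price 30 and no inspection earns price 21.
Peach: the inspection nets 30 − 1 = 29; no inspection nets 21. Peach prefers the inspection.
Lemon: the inspection nets 30 − 15 = 15; no inspection nets 21. Lemon prefers no inspection.
Neither type deviates, so the separating profile is an equilibrium.

Yes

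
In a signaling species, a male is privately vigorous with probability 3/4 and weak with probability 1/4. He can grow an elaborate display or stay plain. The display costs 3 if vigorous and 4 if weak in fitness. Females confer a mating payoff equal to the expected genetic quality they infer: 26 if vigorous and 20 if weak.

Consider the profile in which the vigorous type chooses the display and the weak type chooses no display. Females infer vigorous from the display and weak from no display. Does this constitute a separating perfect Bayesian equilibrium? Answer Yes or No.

Under these beliefs, the display earns mating payoff 26 and no display earns mating payoff 20.
vigorous: the display nets 26 − 3 = 23; no display nets 20. vigorous prefers the display.
weak: the display nets 26 − 4 = 22; no display nets 20. weak would deviate to the display.
weak has a profitable deviation, so the profile is not an equilibrium.

No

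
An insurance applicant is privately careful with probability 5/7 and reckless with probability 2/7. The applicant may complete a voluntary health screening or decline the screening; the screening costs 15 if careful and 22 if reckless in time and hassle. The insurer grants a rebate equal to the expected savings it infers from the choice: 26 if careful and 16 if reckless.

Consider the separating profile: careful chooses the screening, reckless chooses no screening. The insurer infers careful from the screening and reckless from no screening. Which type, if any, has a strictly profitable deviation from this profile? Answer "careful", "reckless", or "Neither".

careful

The screening pays 26; no screening pays 16.
careful: assigned the screening, nets 26 − 15 = 11; deviating to no screening nets 16.
reckless: assigned no screening, nets 16; deviating to the screening nets 26 − 22 = 4.
The careful type gains 5 by deviating.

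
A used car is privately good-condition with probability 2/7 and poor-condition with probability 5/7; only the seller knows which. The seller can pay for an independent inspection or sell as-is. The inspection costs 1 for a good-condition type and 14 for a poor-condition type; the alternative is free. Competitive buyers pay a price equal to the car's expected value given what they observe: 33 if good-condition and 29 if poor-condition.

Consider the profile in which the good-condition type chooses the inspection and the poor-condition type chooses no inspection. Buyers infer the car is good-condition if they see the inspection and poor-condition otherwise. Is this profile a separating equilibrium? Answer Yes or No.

Under these beliefs, the inspection earns price 33 and no inspection earns price 29.
good-condition: the inspection nets 33 − 1 = 32; no inspection nets 29. good-condition prefers the inspection.
poor-condition: the inspection nets 33 − 14 = 19; no inspection nets 29. poor-condition prefers no inspection.
Neither type deviates, so the separating profile is an equilibrium.

Yes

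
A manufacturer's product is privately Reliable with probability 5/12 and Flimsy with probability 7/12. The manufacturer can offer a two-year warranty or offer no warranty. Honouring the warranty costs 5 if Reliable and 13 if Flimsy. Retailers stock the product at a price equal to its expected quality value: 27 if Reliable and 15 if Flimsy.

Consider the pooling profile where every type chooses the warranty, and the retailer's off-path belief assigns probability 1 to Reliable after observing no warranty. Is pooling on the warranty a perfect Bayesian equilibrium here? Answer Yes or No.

No

On path, the retailer holds the prior and pays 5/12·27 + 7/12·15 = 20. Off path (no warranty), believing Reliable, it pays 27.
Reliable: the warranty nets 20 − 5 = 15; no warranty nets 27. Reliable would deviate.
Flimsy: the warranty nets 20 − 13 = 7; no warranty nets 27. Flimsy would deviate.
A type deviates, so pooling fails.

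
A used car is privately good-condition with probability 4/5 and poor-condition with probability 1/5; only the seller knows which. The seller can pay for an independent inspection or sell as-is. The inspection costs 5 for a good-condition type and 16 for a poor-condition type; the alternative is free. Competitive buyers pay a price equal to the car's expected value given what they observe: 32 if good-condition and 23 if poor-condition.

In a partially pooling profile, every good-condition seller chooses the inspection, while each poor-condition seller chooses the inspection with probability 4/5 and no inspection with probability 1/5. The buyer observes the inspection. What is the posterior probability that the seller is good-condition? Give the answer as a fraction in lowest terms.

5/6

P(the inspection) = (4/5)·1 + (1/5)·(4/5) = 24/25.
By Bayes' rule, P(good-condition | the inspection) = (4/5) / (24/25) = 5/6.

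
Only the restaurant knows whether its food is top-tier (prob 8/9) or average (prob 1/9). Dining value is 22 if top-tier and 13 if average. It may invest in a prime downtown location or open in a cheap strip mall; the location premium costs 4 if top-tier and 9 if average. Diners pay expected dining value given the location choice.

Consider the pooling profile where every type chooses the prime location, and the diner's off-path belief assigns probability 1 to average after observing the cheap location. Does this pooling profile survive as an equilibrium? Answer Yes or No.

On path, the diner holds the prior and pays 8/9·22 + 1/9·13 = 21. Off path (the cheap location), believing average, it pays 13.
top-tier: the prime location nets 21 − 4 = 17; the cheap location nets 13. top-tier stays.
average: the prime location nets 21 − 9 = 12; the cheap location nets 13. average would deviate.
A type deviates, so pooling fails.

No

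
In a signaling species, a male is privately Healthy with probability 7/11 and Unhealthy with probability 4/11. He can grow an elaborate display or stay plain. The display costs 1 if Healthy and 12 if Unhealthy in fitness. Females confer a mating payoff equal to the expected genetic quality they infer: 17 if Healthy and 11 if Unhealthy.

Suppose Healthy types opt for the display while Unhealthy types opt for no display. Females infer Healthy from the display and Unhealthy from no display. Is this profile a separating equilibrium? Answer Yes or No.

Under these beliefs, the display earns mating payoff 17 and no display earns mating payoff 11.
Healthy: the display nets 17 − 1 = 16; no display nets 11. Healthy prefers the display.
Unhealthy: the display nets 17 − 12 = 5; no display nets 11. Unhealthy prefers no display.
Neither type deviates, so the separating profile is an equilibrium.

Yes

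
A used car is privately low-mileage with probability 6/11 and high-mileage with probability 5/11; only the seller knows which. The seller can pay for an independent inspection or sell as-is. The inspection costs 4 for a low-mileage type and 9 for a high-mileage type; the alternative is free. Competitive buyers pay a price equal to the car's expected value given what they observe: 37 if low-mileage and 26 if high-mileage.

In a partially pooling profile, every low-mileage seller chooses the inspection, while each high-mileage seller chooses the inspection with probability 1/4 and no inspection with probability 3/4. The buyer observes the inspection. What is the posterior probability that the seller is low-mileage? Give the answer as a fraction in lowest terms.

24/29

P(the inspection) = (6/11)·1 + (5/11)·(1/4) = 29/44.
By Bayes' rule, P(low-mileage | the inspection) = (6/11) / (29/44) = 24/29.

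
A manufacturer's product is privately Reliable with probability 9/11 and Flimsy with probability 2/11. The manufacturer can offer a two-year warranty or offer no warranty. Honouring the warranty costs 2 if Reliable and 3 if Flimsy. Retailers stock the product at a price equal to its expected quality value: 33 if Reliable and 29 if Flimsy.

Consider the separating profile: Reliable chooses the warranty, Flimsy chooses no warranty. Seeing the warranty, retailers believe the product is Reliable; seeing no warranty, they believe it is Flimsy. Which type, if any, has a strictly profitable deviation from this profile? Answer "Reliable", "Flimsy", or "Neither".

Flimsy

The warranty pays 33; no warranty pays 29.
Reliable: assigned the warranty, nets 33 − 2 = 31; deviating to no warranty nets 29.
Flimsy: assigned no warranty, nets 29; deviating to the warranty nets 33 − 3 = 30.
The Flimsy type gains 1 by deviating.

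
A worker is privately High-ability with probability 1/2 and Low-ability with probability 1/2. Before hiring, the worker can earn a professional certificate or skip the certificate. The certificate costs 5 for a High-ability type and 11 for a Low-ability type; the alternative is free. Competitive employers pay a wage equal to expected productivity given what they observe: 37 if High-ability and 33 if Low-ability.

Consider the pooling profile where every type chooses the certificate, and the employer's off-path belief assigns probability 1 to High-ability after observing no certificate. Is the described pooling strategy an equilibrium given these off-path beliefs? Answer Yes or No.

No

On path, the employer holds the prior and pays 1/2·37 + 1/2·33 = 35. Off path (no certificate), believing High-ability, it pays 37.
High-ability: the certificate nets 35 − 5 = 30; no certificate nets 37. High-ability would deviate.
Low-ability: the certificate nets 35 − 11 = 24; no certificate nets 37. Low-ability would deviate.
A type deviates, so pooling fails.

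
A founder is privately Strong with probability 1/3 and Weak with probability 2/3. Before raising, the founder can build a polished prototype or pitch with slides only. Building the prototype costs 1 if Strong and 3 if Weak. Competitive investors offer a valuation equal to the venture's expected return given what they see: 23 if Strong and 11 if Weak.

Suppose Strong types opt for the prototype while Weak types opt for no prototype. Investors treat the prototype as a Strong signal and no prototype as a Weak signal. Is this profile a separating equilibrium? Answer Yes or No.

No

Under these beliefs, the prototype earns valuation 23 and no prototype earns valuation 11.
Strong: the prototype nets 23 − 1 = 22; no prototype nets 11. Strong prefers the prototype.
Weak: the prototype nets 23 − 3 = 20; no prototype nets 11. Weak would deviate to the prototype.
Weak has a profitable deviation, so the profile is not an equilibrium.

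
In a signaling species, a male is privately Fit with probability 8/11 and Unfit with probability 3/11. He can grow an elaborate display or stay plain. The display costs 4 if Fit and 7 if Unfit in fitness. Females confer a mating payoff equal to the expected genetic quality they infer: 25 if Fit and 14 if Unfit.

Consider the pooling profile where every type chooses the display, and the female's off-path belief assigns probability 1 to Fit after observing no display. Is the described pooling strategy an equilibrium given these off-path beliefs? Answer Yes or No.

On path, the female holds the prior and pays 8/11·25 + 3/11·14 = 22. Off path (no display), believing Fit, it pays 25.
Fit: the display nets 22 − 4 = 18; no display nets 25. Fit would deviate.
Unfit: the display nets 22 − 7 = 15; no display nets 25. Unfit would deviate.
A type deviates, so pooling fails.

No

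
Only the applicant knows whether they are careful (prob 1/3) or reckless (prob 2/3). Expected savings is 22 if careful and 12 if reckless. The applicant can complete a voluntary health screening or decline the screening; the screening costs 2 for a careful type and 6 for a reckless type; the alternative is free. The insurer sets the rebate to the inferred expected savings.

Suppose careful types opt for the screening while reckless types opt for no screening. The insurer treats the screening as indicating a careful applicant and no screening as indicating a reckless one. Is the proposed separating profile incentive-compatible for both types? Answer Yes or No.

Under these beliefs, the screening earns rebate 22 and no screening earns rebate 12.
careful: the screening nets 22 − 2 = 20; no screening nets 12. careful prefers the screening.
reckless: the screening nets 22 − 6 = 16; no screening nets 12. reckless would deviate to the screening.
reckless has a profitable deviation, so the profile is not an equilibrium.

No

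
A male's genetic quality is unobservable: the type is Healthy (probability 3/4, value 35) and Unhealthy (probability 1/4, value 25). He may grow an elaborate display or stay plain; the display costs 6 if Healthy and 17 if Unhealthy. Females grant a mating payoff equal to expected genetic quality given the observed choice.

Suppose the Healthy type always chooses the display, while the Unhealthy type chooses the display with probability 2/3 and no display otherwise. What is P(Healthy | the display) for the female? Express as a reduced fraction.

P(the display) = (3/4)·1 + (1/4)·(2/3) = 11/12.
By Bayes' rule, P(Healthy | the display) = (3/4) / (11/12) = 9/11.

9/11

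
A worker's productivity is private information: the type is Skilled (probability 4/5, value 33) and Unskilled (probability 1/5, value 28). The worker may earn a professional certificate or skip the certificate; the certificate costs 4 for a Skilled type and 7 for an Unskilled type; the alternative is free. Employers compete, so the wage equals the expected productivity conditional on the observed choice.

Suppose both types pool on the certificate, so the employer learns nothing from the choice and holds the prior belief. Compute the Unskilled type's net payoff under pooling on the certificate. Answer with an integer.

Pooled wage = 4/5·33 + 1/5·28 = 32.
Unskilled pays cost 7 for the certificate, so net payoff = 32 − 7 = 25.

25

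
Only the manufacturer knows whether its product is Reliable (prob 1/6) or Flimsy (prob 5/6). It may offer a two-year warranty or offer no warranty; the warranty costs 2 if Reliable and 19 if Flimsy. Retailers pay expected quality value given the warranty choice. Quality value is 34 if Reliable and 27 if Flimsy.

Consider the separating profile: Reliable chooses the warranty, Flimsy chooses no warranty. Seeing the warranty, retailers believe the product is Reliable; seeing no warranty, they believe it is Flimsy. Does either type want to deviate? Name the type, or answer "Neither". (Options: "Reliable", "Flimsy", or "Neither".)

Neither

The warranty pays 34; no warranty pays 27.
Reliable: assigned the warranty, nets 34 − 2 = 32; deviating to no warranty nets 27.
Flimsy: assigned no warranty, nets 27; deviating to the warranty nets 34 − 19 = 15.
Both types strictly prefer their assigned action; no profitable deviation.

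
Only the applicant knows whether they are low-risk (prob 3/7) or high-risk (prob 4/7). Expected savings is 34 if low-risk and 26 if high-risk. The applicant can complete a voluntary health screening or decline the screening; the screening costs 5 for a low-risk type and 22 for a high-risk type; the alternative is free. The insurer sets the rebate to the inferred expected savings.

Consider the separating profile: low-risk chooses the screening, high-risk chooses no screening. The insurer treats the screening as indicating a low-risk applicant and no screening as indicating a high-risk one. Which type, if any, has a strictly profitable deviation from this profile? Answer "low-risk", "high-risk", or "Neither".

Neither

The screening pays 34; no screening pays 26.
low-risk: assigned the screening, nets 34 − 5 = 29; deviating to no screening nets 26.
high-risk: assigned no screening, nets 26; deviating to the screening nets 34 − 22 = 12.
Both types strictly prefer their assigned action; no profitable deviation.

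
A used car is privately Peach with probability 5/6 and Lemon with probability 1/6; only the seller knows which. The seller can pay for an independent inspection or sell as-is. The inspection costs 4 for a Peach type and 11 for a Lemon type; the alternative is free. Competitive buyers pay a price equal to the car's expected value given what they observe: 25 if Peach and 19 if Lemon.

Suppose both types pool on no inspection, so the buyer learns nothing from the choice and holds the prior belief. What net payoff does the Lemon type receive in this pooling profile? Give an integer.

Pooled price = 5/6·25 + 1/6·19 = 24.
Lemon pays no cost for no inspection, so net payoff = 24.

24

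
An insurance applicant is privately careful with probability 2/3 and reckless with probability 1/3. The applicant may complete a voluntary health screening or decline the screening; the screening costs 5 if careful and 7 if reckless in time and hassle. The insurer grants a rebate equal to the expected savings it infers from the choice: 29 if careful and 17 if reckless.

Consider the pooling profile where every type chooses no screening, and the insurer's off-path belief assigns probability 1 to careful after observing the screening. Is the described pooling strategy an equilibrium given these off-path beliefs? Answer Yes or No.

Yes

On path, the insurer holds the prior and pays 2/3·29 + 1/3·17 = 25. Off path (the screening), believing careful, it pays 29.
careful: no screening nets 25; the screening nets 29 − 5 = 24. careful stays.
reckless: no screening nets 25; the screening nets 29 − 7 = 22. reckless stays.
No type deviates, so pooling is sustained.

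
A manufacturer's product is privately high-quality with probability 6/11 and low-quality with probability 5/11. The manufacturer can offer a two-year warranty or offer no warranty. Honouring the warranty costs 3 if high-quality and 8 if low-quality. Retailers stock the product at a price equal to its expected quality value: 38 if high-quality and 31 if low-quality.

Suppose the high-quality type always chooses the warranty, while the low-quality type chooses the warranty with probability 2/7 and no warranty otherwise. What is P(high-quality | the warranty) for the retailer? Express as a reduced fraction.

21/26

P(the warranty) = (6/11)·1 + (5/11)·(2/7) = 52/77.
By Bayes' rule, P(high-quality | the warranty) = (6/11) / (52/77) = 21/26.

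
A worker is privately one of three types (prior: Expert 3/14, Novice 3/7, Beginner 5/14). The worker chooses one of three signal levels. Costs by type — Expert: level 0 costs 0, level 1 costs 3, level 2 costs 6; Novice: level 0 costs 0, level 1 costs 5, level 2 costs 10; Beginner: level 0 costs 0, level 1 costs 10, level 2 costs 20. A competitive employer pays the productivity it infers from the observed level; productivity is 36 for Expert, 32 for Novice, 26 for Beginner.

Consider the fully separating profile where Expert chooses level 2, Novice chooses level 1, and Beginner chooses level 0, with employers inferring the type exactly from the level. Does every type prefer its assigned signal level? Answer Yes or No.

Separating wages: level 2 → 36, level 1 → 32, level 0 → 26.
Expert (assigned level 2): level 0: 26 − 0 = 26; level 1: 32 − 3 = 29; level 2: 36 − 6 = 30. Expert stays.
Novice (assigned level 1): level 0: 26 − 0 = 26; level 1: 32 − 5 = 27; level 2: 36 − 10 = 26. Novice stays.
Beginner (assigned level 0): level 0: 26 − 0 = 26; level 1: 32 − 10 = 22; level 2: 36 − 20 = 16. Beginner stays.
Every type prefers its assigned level; separation holds.

Yes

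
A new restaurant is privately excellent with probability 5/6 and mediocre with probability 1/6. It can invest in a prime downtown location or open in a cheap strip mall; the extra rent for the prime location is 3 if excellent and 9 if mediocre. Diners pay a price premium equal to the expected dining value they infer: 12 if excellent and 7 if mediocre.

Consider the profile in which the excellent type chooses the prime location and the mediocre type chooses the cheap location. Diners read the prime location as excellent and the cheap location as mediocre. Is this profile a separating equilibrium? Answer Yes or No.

Yes

Under these beliefs, the prime location earns price premium 12 and the cheap location earns price premium 7.
excellent: the prime location nets 12 − 3 = 9; the cheap location nets 7. excellent prefers the prime location.
mediocre: the prime location nets 12 − 9 = 3; the cheap location nets 7. mediocre prefers the cheap location.
Neither type deviates, so the separating profile is an equilibrium.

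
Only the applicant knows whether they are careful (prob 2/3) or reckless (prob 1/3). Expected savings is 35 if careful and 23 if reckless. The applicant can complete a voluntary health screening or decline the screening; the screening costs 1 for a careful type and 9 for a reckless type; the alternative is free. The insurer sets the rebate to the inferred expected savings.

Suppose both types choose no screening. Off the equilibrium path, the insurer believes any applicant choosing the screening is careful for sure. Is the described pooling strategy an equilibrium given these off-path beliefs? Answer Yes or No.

On path, the insurer holds the prior and pays 2/3·35 + 1/3·23 = 31. Off path (the screening), believing careful, it pays 35.
careful: no screening nets 31; the screening nets 35 − 1 = 34. careful would deviate.
reckless: no screening nets 31; the screening nets 35 − 9 = 26. reckless stays.
A type deviates, so pooling fails.

No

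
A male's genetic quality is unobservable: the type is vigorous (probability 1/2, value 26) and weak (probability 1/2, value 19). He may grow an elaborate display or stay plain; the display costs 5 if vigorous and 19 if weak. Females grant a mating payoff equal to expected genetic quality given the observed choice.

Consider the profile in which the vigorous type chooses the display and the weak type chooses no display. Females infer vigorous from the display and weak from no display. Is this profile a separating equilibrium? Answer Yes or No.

Yes

Under these beliefs, the display earns mating payoff 26 and no display earns mating payoff 19.
vigorous: the display nets 26 − 5 = 21; no display nets 19. vigorous prefers the display.
weak: the display nets 26 − 19 = 7; no display nets 19. weak prefers no display.
Neither type deviates, so the separating profile is an equilibrium.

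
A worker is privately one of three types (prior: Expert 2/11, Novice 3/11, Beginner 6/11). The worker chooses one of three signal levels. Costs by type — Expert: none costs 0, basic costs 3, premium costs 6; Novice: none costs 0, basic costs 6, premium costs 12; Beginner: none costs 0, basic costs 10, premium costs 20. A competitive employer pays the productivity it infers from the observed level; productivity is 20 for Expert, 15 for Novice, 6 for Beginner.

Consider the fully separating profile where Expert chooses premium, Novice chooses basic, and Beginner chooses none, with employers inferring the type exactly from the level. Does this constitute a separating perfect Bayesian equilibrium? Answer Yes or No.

Separating wages: premium → 20, basic → 15, none → 6.
Expert (assigned premium): none: 6 − 0 = 6; basic: 15 − 3 = 12; premium: 20 − 6 = 14. Expert stays.
Novice (assigned basic): none: 6 − 0 = 6; basic: 15 − 6 = 9; premium: 20 − 12 = 8. Novice stays.
Beginner (assigned none): none: 6 − 0 = 6; basic: 15 − 10 = 5; premium: 20 − 20 = 0. Beginner stays.
Every type prefers its assigned level; separation holds.

Yes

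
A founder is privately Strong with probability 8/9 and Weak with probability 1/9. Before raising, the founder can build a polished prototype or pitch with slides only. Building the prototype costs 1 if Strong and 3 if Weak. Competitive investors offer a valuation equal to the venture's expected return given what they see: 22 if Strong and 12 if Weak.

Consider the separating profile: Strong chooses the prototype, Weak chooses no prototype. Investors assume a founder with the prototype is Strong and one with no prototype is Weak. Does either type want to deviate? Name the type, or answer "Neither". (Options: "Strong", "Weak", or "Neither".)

Weak

The prototype pays 22; no prototype pays 12.
Strong: assigned the prototype, nets 22 − 1 = 21; deviating to no prototype nets 12.
Weak: assigned no prototype, nets 12; deviating to the prototype nets 22 − 3 = 19.
The Weak type gains 7 by deviating.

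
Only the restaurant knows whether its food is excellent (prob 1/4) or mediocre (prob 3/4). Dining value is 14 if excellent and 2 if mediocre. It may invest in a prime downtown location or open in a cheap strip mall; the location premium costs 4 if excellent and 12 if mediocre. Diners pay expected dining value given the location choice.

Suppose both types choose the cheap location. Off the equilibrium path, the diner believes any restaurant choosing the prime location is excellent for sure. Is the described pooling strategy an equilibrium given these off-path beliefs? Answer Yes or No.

No

On path, the diner holds the prior and pays 1/4·14 + 3/4·2 = 5. Off path (the prime location), believing excellent, it pays 14.
excellent: the cheap location nets 5; the prime location nets 14 − 4 = 10. excellent would deviate.
mediocre: the cheap location nets 5; the prime location nets 14 − 12 = 2. mediocre stays.
A type deviates, so pooling fails.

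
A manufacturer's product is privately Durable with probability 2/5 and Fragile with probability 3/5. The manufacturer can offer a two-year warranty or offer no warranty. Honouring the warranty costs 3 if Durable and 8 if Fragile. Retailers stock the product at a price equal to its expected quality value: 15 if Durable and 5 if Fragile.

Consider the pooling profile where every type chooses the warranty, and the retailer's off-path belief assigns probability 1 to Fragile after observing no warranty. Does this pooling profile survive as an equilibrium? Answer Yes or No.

No

On path, the retailer holds the prior and pays 2/5·15 + 3/5·5 = 9. Off path (no warranty), believing Fragile, it pays 5.
Durable: the warranty nets 9 − 3 = 6; no warranty nets 5. Durable stays.
Fragile: the warranty nets 9 − 8 = 1; no warranty nets 5. Fragile would deviate.
A type deviates, so pooling fails.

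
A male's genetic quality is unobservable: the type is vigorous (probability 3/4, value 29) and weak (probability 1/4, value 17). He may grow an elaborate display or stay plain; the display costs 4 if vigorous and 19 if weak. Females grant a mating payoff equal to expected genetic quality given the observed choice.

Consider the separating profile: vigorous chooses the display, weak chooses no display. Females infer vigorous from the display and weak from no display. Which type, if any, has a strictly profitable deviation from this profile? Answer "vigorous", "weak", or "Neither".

Neither

The display pays 29; no display pays 17.
vigorous: assigned the display, nets 29 − 4 = 25; deviating to no display nets 17.
weak: assigned no display, nets 17; deviating to the display nets 29 − 19 = 10.
Both types strictly prefer their assigned action; no profitable deviation.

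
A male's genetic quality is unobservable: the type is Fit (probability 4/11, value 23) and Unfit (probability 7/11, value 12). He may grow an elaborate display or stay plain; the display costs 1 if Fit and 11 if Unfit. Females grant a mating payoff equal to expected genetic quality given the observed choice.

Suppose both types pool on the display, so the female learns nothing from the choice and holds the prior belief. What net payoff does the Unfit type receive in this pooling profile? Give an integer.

5

Pooled mating payoff = 4/11·23 + 7/11·12 = 16.
Unfit pays cost 11 for the display, so net payoff = 16 − 11 = 5.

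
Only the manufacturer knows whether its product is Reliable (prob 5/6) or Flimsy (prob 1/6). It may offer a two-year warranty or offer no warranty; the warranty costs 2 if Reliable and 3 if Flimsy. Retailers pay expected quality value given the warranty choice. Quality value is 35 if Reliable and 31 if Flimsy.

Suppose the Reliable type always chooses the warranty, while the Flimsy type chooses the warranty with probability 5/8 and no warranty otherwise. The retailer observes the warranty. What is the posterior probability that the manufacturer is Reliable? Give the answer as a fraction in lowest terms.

8/9

P(the warranty) = (5/6)·1 + (1/6)·(5/8) = 15/16.
By Bayes' rule, P(Reliable | the warranty) = (5/6) / (15/16) = 8/9.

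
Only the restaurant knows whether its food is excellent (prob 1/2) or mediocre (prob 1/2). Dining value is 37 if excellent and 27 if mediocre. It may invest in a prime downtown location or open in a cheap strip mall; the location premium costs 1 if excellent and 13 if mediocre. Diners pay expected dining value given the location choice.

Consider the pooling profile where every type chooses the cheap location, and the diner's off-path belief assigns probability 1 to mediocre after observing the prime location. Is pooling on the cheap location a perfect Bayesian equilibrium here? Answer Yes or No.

Yes

On path, the diner holds the prior and pays 1/2·37 + 1/2·27 = 32. Off path (the prime location), believing mediocre, it pays 27.
excellent: the cheap location nets 32; the prime location nets 27 − 1 = 26. excellent stays.
mediocre: the cheap location nets 32; the prime location nets 27 − 13 = 14. mediocre stays.
No type deviates, so pooling is sustained.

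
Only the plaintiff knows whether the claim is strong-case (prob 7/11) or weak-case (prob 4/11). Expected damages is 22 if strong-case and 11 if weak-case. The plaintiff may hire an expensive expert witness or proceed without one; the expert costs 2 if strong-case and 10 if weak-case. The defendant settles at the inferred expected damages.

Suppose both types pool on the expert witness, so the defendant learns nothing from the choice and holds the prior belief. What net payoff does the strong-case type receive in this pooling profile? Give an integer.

16

Pooled settlement = 7/11·22 + 4/11·11 = 18.
strong-case pays cost 2 for the expert witness, so net payoff = 18 − 2 = 16.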